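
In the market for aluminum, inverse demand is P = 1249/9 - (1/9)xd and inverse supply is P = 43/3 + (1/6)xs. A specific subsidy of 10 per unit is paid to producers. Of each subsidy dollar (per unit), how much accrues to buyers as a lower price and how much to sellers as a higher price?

Pre-subsidy: 1249/9 - (1/9)x = 43/3 + (1/6)x gives x* = 448 and P* = 89.
With the subsidy, sellers receive Ps = Pb + 10 for each unit, where Pb is the price buyers pay.
On the curves, Pb = 1249/9 - (1/9)x and Ps = 43/3 + (1/6)x; the wedge Ps − Pb = 10 gives 43/3 + (1/6)x − (1249/9 - (1/9)x) = 10, so x' = 484.
Then Pb = 1249/9 − (1/9)·484 = 85 and Ps = 43/3 + (1/6)·484 = 95.
Buyers' price falls by P* − Pb = 89 − 85 = 4; sellers' price rises by Ps − P* = 95 − 89 = 6.

Buyers gain 4 per unit; sellers gain 6 per unit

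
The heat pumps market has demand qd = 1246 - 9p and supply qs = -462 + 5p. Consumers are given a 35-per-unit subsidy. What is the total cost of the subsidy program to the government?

Government cost = 9117.5

Pre-subsidy: 1246 - 9p = -462 + 5p gives p* = 122, q* = 148.
With the rebate, buyers effectively pay pb = ps − 35, where ps is the price sellers receive.
Demand in terms of ps becomes qd = 1246 − 9(ps − 35) = 1561 - 9ps. Setting this equal to supply: 1561 - 9ps = -462 + 5ps, so ps = 144.5.
Buyers pay pb = 144.5 − 35 = 109.5; q' = -462 + 5·144.5 = 260.5.
Government outlay = subsidy × quantity = 35 × 260.5 = 9117.5.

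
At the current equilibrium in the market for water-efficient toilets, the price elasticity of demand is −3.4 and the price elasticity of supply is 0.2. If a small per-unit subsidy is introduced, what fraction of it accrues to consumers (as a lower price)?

Consumer share = 1/18

For a small subsidy around the equilibrium, the benefit split depends on the relative slopes, which at a point are proportional to the elasticities.
Buyer share = εs/(εs + |εd|) = 0.2/(0.2 + 3.4) = 1/18; seller share = |εd|/(εs + |εd|) = 17/18.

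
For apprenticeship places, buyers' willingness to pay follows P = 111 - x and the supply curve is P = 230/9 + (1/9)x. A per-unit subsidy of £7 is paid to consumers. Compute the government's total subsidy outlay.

Government cost = £582.4

Pre-subsidy: 111 - x = 230/9 + (1/9)x gives x* = 76.9 and P* = 34.1.
With the rebate, buyers effectively pay Pb = Ps − 7, where Ps is the price sellers receive.
On the curves, Pb = 111 - x and Ps = 230/9 + (1/9)x; the wedge Ps − Pb = 7 gives 230/9 + (1/9)x − (111 - x) = 7, so x' = 83.2.
Then Pb = 111 − 1·83.2 = 27.8 and Ps = 230/9 + (1/9)·83.2 = 34.8.
Government outlay = subsidy × quantity = 7 × 83.2 = 582.4.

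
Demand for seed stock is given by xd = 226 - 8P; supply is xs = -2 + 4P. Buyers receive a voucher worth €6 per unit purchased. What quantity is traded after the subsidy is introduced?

x' = 90

Pre-subsidy: 226 - 8P = -2 + 4P gives P* = 19, x* = 74.
With the rebate, buyers effectively pay Pb = Ps − 6, where Ps is the price sellers receive.
Demand in terms of Ps becomes xd = 226 − 8(Ps − 6) = 274 - 8Ps. Setting this equal to supply: 274 - 8Ps = -2 + 4Ps, so Ps = 23.
Buyers pay Pb = 23 − 6 = 17; x' = -2 + 4·23 = 90.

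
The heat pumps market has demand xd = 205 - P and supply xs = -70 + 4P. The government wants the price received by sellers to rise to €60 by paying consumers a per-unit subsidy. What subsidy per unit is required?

Required subsidy s = €25 per unit

At a seller price of 60, quantity supplied is -70 + 4·60 = 170.
Buyers absorb 170 only when they pay Pb with 205 − 1·Pb = 170, i.e. Pb = 35.
s = Ps − Pb = 60 − 35 = 25.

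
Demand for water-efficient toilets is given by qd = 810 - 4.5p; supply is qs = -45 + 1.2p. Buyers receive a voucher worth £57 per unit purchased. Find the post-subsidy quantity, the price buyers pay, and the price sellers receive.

q' = 189; buyers pay £138; sellers receive £195

Pre-subsidy: 810 - 4.5p = -45 + 1.2p gives p* = 150, q* = 135.
With the rebate, buyers effectively pay pb = ps − 57, where ps is the price sellers receive.
Demand in terms of ps becomes qd = 810 − 4.5(ps − 57) = 1066.5 - 4.5ps. Setting this equal to supply: 1066.5 - 4.5ps = -45 + 1.2ps, so ps = 195.
Buyers pay pb = 195 − 57 = 138; q' = -45 + 1.2·195 = 189.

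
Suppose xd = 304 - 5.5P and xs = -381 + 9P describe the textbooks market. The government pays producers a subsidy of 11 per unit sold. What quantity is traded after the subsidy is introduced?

Pre-subsidy: 304 - 5.5P = -381 + 9P gives P* = 1370/29, x* = 1281/29.
With the subsidy, sellers receive Ps = Pb + 11 for each unit, where Pb is the price buyers pay.
Supply in terms of Pb becomes xs = -381 + 9(Pb + 11) = -282 + 9Pb. Setting this equal to demand: 304 - 5.5Pb = -282 + 9Pb, so Pb = 1172/29.
Sellers receive Ps = 1172/29 + 11 = 1491/29; x' = 304 − 5.5·(1172/29) = 2370/29.

x' = 2370/29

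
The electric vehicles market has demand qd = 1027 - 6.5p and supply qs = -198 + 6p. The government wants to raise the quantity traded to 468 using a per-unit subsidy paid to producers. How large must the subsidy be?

At q = 468, invert demand for the buyer price: pb = (1027 − 468)/6.5 = 86; invert supply for the seller price: ps = (468 − (-198))/6 = 111.
The subsidy must fill the gap: s = ps − pb = 111 − 86 = 25.

Required subsidy s = 25 per unit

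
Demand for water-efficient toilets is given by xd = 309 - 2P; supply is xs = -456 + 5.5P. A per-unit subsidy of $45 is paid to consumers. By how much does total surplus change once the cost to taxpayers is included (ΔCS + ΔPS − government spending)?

Pre-subsidy: 309 - 2P = -456 + 5.5P gives P* = 102, x* = 105.
With the rebate, buyers effectively pay Pb = Ps − 45, where Ps is the price sellers receive.
Demand in terms of Ps becomes xd = 309 − 2(Ps − 45) = 399 - 2Ps. Setting this equal to supply: 399 - 2Ps = -456 + 5.5Ps, so Ps = 114.
Buyers pay Pb = 114 − 45 = 69; x' = -456 + 5.5·114 = 171.
ΔCS = ½(105 + 171)(102 − 69) = 4554; ΔPS = ½(105 + 171)(114 − 102) = 1656.
Government spending = 45 × 171 = 7695.
Net change = 4554 + 1656 − 7695 = -1485. The loss equals the DWL triangle ½·45·66.

Net change in total surplus = -$1485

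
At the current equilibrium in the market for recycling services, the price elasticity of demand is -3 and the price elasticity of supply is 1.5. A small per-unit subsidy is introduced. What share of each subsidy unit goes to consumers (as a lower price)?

For a small subsidy around the equilibrium, the benefit split depends on the relative slopes, which at a point are proportional to the elasticities.
Buyer share = εs/(εs + |εd|) = 1.5/(1.5 + 3) = 1/3; seller share = |εd|/(εs + |εd|) = 2/3.

Consumer share = 1/3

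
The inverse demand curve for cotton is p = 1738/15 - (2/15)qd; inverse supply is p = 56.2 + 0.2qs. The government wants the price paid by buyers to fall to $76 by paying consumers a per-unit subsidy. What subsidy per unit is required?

Required subsidy s = $40 per unit

At a buyer price of 76, quantity demanded is 869 − 7.5·76 = 299.
Sellers supply 299 only when they receive ps = 56.2 + 0.2·299 = 116.
s = ps − pb = 116 − 76 = 40.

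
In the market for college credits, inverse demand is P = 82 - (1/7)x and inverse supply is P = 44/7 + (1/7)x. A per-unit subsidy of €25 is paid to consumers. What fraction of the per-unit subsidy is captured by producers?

Pre-subsidy: 82 - (1/7)x = 44/7 + (1/7)x gives x* = 265 and P* = 309/7.
With the rebate, buyers effectively pay Pb = Ps − 25, where Ps is the price sellers receive.
On the curves, Pb = 82 - (1/7)x and Ps = 44/7 + (1/7)x; the wedge Ps − Pb = 25 gives 44/7 + (1/7)x − (82 - (1/7)x) = 25, so x' = 352.5.
Then Pb = 82 − (1/7)·352.5 = 443/14 and Ps = 44/7 + (1/7)·352.5 = 793/14.
Buyers' price falls by P* − Pb = 309/7 − 443/14 = 12.5; sellers' price rises by Ps − P* = 793/14 − 309/7 = 12.5.
So producers capture 12.5/25 = 0.5 of each unit of subsidy.

Producer share = 0.5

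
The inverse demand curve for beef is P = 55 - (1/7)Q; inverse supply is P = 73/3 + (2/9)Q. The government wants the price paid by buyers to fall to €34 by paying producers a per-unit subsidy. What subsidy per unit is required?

At a buyer price of 34, quantity demanded is 385 − 7·34 = 147.
Sellers supply 147 only when they receive Ps = 73/3 + (2/9)·147 = 57.
s = Ps − Pb = 57 − 34 = 23.

Required subsidy s = €23 per unit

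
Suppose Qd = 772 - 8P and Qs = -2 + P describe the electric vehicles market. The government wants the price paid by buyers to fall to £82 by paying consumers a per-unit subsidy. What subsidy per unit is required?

Required subsidy s = £36 per unit

At a buyer price of 82, quantity demanded is 772 − 8·82 = 116.
Sellers supply 116 only when they receive Ps with -2 + 1·Ps = 116, i.e. Ps = 118.
s = Ps − Pb = 118 − 82 = 36.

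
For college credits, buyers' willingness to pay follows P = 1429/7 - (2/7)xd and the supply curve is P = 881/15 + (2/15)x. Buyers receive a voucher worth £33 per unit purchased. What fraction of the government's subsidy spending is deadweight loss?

DWL / government spending = 315/3406

Pre-subsidy: 1429/7 - (2/7)x = 881/15 + (2/15)x gives x* = 347 and P* = 105.
With the rebate, buyers effectively pay Pb = Ps − 33, where Ps is the price sellers receive.
On the curves, Pb = 1429/7 - (2/7)x and Ps = 881/15 + (2/15)x; the wedge Ps − Pb = 33 gives 881/15 + (2/15)x − (1429/7 - (2/7)x) = 33, so x' = 425.75.
Then Pb = 1429/7 − (2/7)·425.75 = 82.5 and Ps = 881/15 + (2/15)·425.75 = 115.5.
ΔCS = ½(347 + 425.75)(105 − 82.5) = 8693.4375; ΔPS = ½(347 + 425.75)(115.5 − 105) = 4056.9375.
Government spending = 33 × 425.75 = 14049.75.
DWL = ½ × 33 × (425.75 − 347) = 1299.375; fraction = 1299.375 / 14049.75 = 315/3406.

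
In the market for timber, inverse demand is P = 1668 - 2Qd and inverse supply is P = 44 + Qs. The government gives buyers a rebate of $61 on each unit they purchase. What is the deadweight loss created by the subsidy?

Pre-subsidy: 1668 - 2Q = 44 + Q gives Q* = 1624/3 and P* = 1756/3.
With the rebate, buyers effectively pay Pb = Ps − 61, where Ps is the price sellers receive.
On the curves, Pb = 1668 - 2Q and Ps = 44 + Q; the wedge Ps − Pb = 61 gives 44 + Q − (1668 - 2Q) = 61, so Q' = 1685/3.
Then Pb = 1668 − 2·(1685/3) = 1634/3 and Ps = 44 + 1·(1685/3) = 1817/3.
The subsidy expands output by 1685/3 − 1624/3 = 61/3 past the efficient level; on those units the gap between marginal cost and willingness to pay runs from 0 up to 61.
DWL = ½ × 61 × 61/3 = 3721/6.

Deadweight loss = 3721/6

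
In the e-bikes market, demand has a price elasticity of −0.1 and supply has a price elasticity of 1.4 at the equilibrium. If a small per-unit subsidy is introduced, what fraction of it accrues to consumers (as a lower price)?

For a small subsidy around the equilibrium, the benefit split depends on the relative slopes, which at a point are proportional to the elasticities.
Buyer share = εs/(εs + |εd|) = 1.4/(1.4 + 0.1) = 14/15; seller share = |εd|/(εs + |εd|) = 1/15.

Consumer share = 14/15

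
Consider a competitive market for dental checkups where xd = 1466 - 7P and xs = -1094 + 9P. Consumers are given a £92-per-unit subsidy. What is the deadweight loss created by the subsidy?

Deadweight loss = £16663.5

Pre-subsidy: 1466 - 7P = -1094 + 9P gives P* = 160, x* = 346.
With the rebate, buyers effectively pay Pb = Ps − 92, where Ps is the price sellers receive.
Demand in terms of Ps becomes xd = 1466 − 7(Ps − 92) = 2110 - 7Ps. Setting this equal to supply: 2110 - 7Ps = -1094 + 9Ps, so Ps = 200.25.
Buyers pay Pb = 200.25 − 92 = 108.25; x' = -1094 + 9·200.25 = 708.25.
The subsidy expands output by 708.25 − 346 = 362.25 past the efficient level; on those units the gap between marginal cost and willingness to pay runs from 0 up to 92.
DWL = ½ × 92 × 362.25 = 16663.5.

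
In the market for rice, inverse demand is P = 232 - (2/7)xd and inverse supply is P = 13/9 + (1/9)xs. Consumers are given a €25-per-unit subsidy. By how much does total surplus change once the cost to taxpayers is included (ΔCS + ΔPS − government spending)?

Pre-subsidy: 232 - (2/7)x = 13/9 + (1/9)x gives x* = 581 and P* = 66.
With the rebate, buyers effectively pay Pb = Ps − 25, where Ps is the price sellers receive.
On the curves, Pb = 232 - (2/7)x and Ps = 13/9 + (1/9)x; the wedge Ps − Pb = 25 gives 13/9 + (1/9)x − (232 - (2/7)x) = 25, so x' = 644.
Then Pb = 232 − (2/7)·644 = 48 and Ps = 13/9 + (1/9)·644 = 73.
ΔCS = ½(581 + 644)(66 − 48) = 11025; ΔPS = ½(581 + 644)(73 − 66) = 4287.5.
Government spending = 25 × 644 = 16100.
Net change = 11025 + 4287.5 − 16100 = -787.5. The loss equals the DWL triangle ½·25·63.

Net change in total surplus = -€787.5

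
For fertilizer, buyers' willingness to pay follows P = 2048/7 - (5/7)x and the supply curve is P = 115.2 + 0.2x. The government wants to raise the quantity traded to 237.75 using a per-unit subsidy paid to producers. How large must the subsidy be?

Required subsidy s = 40 per unit

At x = 237.75, from the demand curve buyers pay Pb = 2048/7 − (5/7)·237.75 = 122.75; from the supply curve sellers need Ps = 115.2 + 0.2·237.75 = 162.75.
The subsidy must fill the gap: s = Ps − Pb = 162.75 − 122.75 = 40.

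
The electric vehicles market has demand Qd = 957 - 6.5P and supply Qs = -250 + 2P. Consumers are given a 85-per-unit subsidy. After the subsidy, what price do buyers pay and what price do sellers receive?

Pre-subsidy: 957 - 6.5P = -250 + 2P gives P* = 142, Q* = 34.
With the rebate, buyers effectively pay Pb = Ps − 85, where Ps is the price sellers receive.
Demand in terms of Ps becomes Qd = 957 − 6.5(Ps − 85) = 1509.5 - 6.5Ps. Setting this equal to supply: 1509.5 - 6.5Ps = -250 + 2Ps, so Ps = 207.
Buyers pay Pb = 207 − 85 = 122; Q' = -250 + 2·207 = 164.

Buyers pay 122; sellers receive 207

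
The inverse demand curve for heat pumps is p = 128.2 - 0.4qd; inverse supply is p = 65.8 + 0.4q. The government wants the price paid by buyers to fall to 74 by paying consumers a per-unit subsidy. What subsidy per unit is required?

At a buyer price of 74, quantity demanded is 320.5 − 2.5·74 = 135.5.
Sellers supply 135.5 only when they receive ps = 65.8 + 0.4·135.5 = 120.
s = ps − pb = 120 − 74 = 46.

Required subsidy s = 46 per unit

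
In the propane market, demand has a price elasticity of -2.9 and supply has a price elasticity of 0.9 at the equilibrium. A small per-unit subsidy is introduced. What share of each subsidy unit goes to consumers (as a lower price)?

Consumer share = 9/38

For a small subsidy around the equilibrium, the benefit split depends on the relative slopes, which at a point are proportional to the elasticities.
Buyer share = εs/(εs + |εd|) = 0.9/(0.9 + 2.9) = 9/38; seller share = |εd|/(εs + |εd|) = 29/38.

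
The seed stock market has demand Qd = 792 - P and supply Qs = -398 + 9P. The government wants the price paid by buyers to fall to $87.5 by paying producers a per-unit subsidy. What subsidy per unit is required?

At a buyer price of 87.5, quantity demanded is 792 − 1·87.5 = 704.5.
Sellers supply 704.5 only when they receive Ps with -398 + 9·Ps = 704.5, i.e. Ps = 122.5.
s = Ps − Pb = 122.5 − 87.5 = 35.

Required subsidy s = $35 per unit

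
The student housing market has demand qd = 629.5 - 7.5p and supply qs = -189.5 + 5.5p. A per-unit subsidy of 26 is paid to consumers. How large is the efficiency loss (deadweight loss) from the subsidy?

Deadweight loss = 1072.5

Pre-subsidy: 629.5 - 7.5p = -189.5 + 5.5p gives p* = 63, q* = 157.
With the rebate, buyers effectively pay pb = ps − 26, where ps is the price sellers receive.
Demand in terms of ps becomes qd = 629.5 − 7.5(ps − 26) = 824.5 - 7.5ps. Setting this equal to supply: 824.5 - 7.5ps = -189.5 + 5.5ps, so ps = 78.
Buyers pay pb = 78 − 26 = 52; q' = -189.5 + 5.5·78 = 239.5.
The subsidy expands output by 239.5 − 157 = 82.5 past the efficient level; on those units the gap between marginal cost and willingness to pay runs from 0 up to 26.
DWL = ½ × 26 × 82.5 = 1072.5.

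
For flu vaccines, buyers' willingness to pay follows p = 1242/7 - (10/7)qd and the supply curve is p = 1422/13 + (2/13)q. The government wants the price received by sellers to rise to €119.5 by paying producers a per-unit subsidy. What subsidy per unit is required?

Required subsidy s = €36 per unit

At a seller price of 119.5, quantity supplied is -711 + 6.5·119.5 = 65.75.
Buyers absorb 65.75 only when they pay pb = 1242/7 − (10/7)·65.75 = 83.5.
s = ps − pb = 119.5 − 83.5 = 36.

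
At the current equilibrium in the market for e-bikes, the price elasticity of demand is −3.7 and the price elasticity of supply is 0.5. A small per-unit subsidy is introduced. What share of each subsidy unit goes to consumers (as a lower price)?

Consumer share = 5/42

For a small subsidy around the equilibrium, the benefit split depends on the relative slopes, which at a point are proportional to the elasticities.
Buyer share = εs/(εs + |εd|) = 0.5/(0.5 + 3.7) = 5/42; seller share = |εd|/(εs + |εd|) = 37/42.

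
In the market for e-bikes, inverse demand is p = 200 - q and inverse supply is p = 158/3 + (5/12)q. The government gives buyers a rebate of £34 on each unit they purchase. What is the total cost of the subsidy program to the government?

Pre-subsidy: 200 - q = 158/3 + (5/12)q gives q* = 104 and p* = 96.
With the rebate, buyers effectively pay pb = ps − 34, where ps is the price sellers receive.
On the curves, pb = 200 - q and ps = 158/3 + (5/12)q; the wedge ps − pb = 34 gives 158/3 + (5/12)q − (200 - q) = 34, so q' = 128.
Then pb = 200 − 1·128 = 72 and ps = 158/3 + (5/12)·128 = 106.
Government outlay = subsidy × quantity = 34 × 128 = 4352.

Government cost = £4352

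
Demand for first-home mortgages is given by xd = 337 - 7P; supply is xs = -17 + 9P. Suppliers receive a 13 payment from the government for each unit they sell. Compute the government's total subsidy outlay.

Government cost = 3033.0625

Pre-subsidy: 337 - 7P = -17 + 9P gives P* = 22.125, x* = 182.125.
With the subsidy, sellers receive Ps = Pb + 13 for each unit, where Pb is the price buyers pay.
Supply in terms of Pb becomes xs = -17 + 9(Pb + 13) = 100 + 9Pb. Setting this equal to demand: 337 - 7Pb = 100 + 9Pb, so Pb = 14.8125.
Sellers receive Ps = 14.8125 + 13 = 27.8125; x' = 337 − 7·14.8125 = 233.3125.
Government outlay = subsidy × quantity = 13 × 233.3125 = 3033.0625.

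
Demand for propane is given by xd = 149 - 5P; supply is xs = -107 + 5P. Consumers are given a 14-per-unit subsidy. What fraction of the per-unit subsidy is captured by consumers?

Consumer share = 0.5

Pre-subsidy: 149 - 5P = -107 + 5P gives P* = 25.6, x* = 21.
With the rebate, buyers effectively pay Pb = Ps − 14, where Ps is the price sellers receive.
Demand in terms of Ps becomes xd = 149 − 5(Ps − 14) = 219 - 5Ps. Setting this equal to supply: 219 - 5Ps = -107 + 5Ps, so Ps = 32.6.
Buyers pay Pb = 32.6 − 14 = 18.6; x' = -107 + 5·32.6 = 56.
Buyers' price falls by P* − Pb = 25.6 − 18.6 = 7; sellers' price rises by Ps − P* = 32.6 − 25.6 = 7.
So consumers capture 7/14 = 0.5 of each unit of subsidy.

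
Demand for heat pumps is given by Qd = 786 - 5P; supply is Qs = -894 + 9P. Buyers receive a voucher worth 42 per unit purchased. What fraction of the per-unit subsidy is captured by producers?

Producer share = 5/14

Pre-subsidy: 786 - 5P = -894 + 9P gives P* = 120, Q* = 186.
With the rebate, buyers effectively pay Pb = Ps − 42, where Ps is the price sellers receive.
Demand in terms of Ps becomes Qd = 786 − 5(Ps − 42) = 996 - 5Ps. Setting this equal to supply: 996 - 5Ps = -894 + 9Ps, so Ps = 135.
Buyers pay Pb = 135 − 42 = 93; Q' = -894 + 9·135 = 321.
Buyers' price falls by P* − Pb = 120 − 93 = 27; sellers' price rises by Ps − P* = 135 − 120 = 15.
So producers capture 15/42 = 5/14 of each unit of subsidy.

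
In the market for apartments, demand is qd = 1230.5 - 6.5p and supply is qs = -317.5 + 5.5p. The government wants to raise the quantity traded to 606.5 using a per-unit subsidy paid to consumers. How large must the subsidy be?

At q = 606.5, invert demand for the buyer price: pb = (1230.5 − 606.5)/6.5 = 96; invert supply for the seller price: ps = (606.5 − (-317.5))/5.5 = 168.
The subsidy must fill the gap: s = ps − pb = 168 − 96 = 72.

Required subsidy s = 72 per unit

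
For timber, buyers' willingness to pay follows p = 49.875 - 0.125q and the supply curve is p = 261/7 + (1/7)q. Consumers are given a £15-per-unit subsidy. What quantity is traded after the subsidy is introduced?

q' = 103

Pre-subsidy: 49.875 - 0.125q = 261/7 + (1/7)q gives q* = 47 and p* = 44.
With the rebate, buyers effectively pay pb = ps − 15, where ps is the price sellers receive.
On the curves, pb = 49.875 - 0.125q and ps = 261/7 + (1/7)q; the wedge ps − pb = 15 gives 261/7 + (1/7)q − (49.875 - 0.125q) = 15, so q' = 103.
Then pb = 49.875 − 0.125·103 = 37 and ps = 261/7 + (1/7)·103 = 52.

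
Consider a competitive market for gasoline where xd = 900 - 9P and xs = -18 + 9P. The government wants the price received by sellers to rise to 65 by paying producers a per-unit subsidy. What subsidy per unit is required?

At a seller price of 65, quantity supplied is -18 + 9·65 = 567.
Buyers absorb 567 only when they pay Pb with 900 − 9·Pb = 567, i.e. Pb = 37.
s = Ps − Pb = 65 − 37 = 28.

Required subsidy s = 28 per unit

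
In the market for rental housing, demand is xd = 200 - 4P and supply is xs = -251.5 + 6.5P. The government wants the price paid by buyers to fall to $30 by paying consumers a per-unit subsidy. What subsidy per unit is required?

Required subsidy s = $21 per unit

At a buyer price of 30, quantity demanded is 200 − 4·30 = 80.
Sellers supply 80 only when they receive Ps with -251.5 + 6.5·Ps = 80, i.e. Ps = 51.
s = Ps − Pb = 51 − 30 = 21.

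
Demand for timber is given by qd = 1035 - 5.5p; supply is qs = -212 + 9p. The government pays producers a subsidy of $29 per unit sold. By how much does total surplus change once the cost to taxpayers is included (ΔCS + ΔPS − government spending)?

Pre-subsidy: 1035 - 5.5p = -212 + 9p gives p* = 86, q* = 562.
With the subsidy, sellers receive ps = pb + 29 for each unit, where pb is the price buyers pay.
Supply in terms of pb becomes qs = -212 + 9(pb + 29) = 49 + 9pb. Setting this equal to demand: 1035 - 5.5pb = 49 + 9pb, so pb = 68.
Sellers receive ps = 68 + 29 = 97; q' = 1035 − 5.5·68 = 661.
ΔCS = ½(562 + 661)(86 − 68) = 11007; ΔPS = ½(562 + 661)(97 − 86) = 6726.5.
Government spending = 29 × 661 = 19169.
Net change = 11007 + 6726.5 − 19169 = -1435.5. The loss equals the DWL triangle ½·29·99.

Net change in total surplus = -$1435.5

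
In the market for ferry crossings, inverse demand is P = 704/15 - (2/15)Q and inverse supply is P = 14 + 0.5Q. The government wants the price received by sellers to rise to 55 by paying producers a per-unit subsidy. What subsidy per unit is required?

Required subsidy s = 19 per unit

At a seller price of 55, quantity supplied is -28 + 2·55 = 82.
Buyers absorb 82 only when they pay Pb = 704/15 − (2/15)·82 = 36.
s = Ps − Pb = 55 − 36 = 19.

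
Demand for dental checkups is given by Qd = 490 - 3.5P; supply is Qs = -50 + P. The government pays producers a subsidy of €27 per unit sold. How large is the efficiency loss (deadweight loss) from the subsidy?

Deadweight loss = €283.5

Pre-subsidy: 490 - 3.5P = -50 + P gives P* = 120, Q* = 70.
With the subsidy, sellers receive Ps = Pb + 27 for each unit, where Pb is the price buyers pay.
Supply in terms of Pb becomes Qs = -50 + 1(Pb + 27) = -23 + Pb. Setting this equal to demand: 490 - 3.5Pb = -23 + Pb, so Pb = 114.
Sellers receive Ps = 114 + 27 = 141; Q' = 490 − 3.5·114 = 91.
The subsidy expands output by 91 − 70 = 21 past the efficient level; on those units the gap between marginal cost and willingness to pay runs from 0 up to 27.
DWL = ½ × 27 × 21 = 283.5.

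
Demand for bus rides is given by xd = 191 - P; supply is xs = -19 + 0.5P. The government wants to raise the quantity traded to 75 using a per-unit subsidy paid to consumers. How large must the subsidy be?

Required subsidy s = 72 per unit

At x = 75, invert demand for the buyer price: Pb = (191 − 75)/1 = 116; invert supply for the seller price: Ps = (75 − (-19))/0.5 = 188.
The subsidy must fill the gap: s = Ps − Pb = 188 − 116 = 72.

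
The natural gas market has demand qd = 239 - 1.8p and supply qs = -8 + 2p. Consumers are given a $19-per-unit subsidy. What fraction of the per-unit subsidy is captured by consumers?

Pre-subsidy: 239 - 1.8p = -8 + 2p gives p* = 65, q* = 122.
With the rebate, buyers effectively pay pb = ps − 19, where ps is the price sellers receive.
Demand in terms of ps becomes qd = 239 − 1.8(ps − 19) = 273.2 - 1.8ps. Setting this equal to supply: 273.2 - 1.8ps = -8 + 2ps, so ps = 74.
Buyers pay pb = 74 − 19 = 55; q' = -8 + 2·74 = 140.
Buyers' price falls by p* − pb = 65 − 55 = 10; sellers' price rises by ps − p* = 74 − 65 = 9.
So consumers capture 10/19 = 10/19 of each unit of subsidy.

Consumer share = 10/19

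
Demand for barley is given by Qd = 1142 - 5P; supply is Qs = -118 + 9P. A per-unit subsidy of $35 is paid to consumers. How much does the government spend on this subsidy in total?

Government cost = $28157.5

Pre-subsidy: 1142 - 5P = -118 + 9P gives P* = 90, Q* = 692.
With the rebate, buyers effectively pay Pb = Ps − 35, where Ps is the price sellers receive.
Demand in terms of Ps becomes Qd = 1142 − 5(Ps − 35) = 1317 - 5Ps. Setting this equal to supply: 1317 - 5Ps = -118 + 9Ps, so Ps = 102.5.
Buyers pay Pb = 102.5 − 35 = 67.5; Q' = -118 + 9·102.5 = 804.5.
Government outlay = subsidy × quantity = 35 × 804.5 = 28157.5.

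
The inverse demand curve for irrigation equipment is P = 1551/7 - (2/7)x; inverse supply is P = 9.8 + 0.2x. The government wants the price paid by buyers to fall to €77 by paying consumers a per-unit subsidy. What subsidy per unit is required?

Required subsidy s = €34 per unit

At a buyer price of 77, quantity demanded is 775.5 − 3.5·77 = 506.
Sellers supply 506 only when they receive Ps = 9.8 + 0.2·506 = 111.
s = Ps − Pb = 111 − 77 = 34.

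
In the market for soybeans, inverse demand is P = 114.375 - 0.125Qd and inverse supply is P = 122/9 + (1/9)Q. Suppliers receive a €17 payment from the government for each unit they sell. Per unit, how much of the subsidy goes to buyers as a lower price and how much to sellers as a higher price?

Buyers gain €9 per unit; sellers gain €8 per unit

Pre-subsidy: 114.375 - 0.125Q = 122/9 + (1/9)Q gives Q* = 427 and P* = 61.
With the subsidy, sellers receive Ps = Pb + 17 for each unit, where Pb is the price buyers pay.
On the curves, Pb = 114.375 - 0.125Q and Ps = 122/9 + (1/9)Q; the wedge Ps − Pb = 17 gives 122/9 + (1/9)Q − (114.375 - 0.125Q) = 17, so Q' = 499.
Then Pb = 114.375 − 0.125·499 = 52 and Ps = 122/9 + (1/9)·499 = 69.
Buyers' price falls by P* − Pb = 61 − 52 = 9; sellers' price rises by Ps − P* = 69 − 61 = 8.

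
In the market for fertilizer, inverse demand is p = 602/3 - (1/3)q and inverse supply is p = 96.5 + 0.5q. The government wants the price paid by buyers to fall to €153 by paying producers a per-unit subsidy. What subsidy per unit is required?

Required subsidy s = €15 per unit

At a buyer price of 153, quantity demanded is 602 − 3·153 = 143.
Sellers supply 143 only when they receive ps = 96.5 + 0.5·143 = 168.
s = ps − pb = 168 − 153 = 15.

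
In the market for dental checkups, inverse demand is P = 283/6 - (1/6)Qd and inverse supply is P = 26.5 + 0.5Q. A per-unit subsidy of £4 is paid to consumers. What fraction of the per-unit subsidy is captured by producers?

Pre-subsidy: 283/6 - (1/6)Q = 26.5 + 0.5Q gives Q* = 31 and P* = 42.
With the rebate, buyers effectively pay Pb = Ps − 4, where Ps is the price sellers receive.
On the curves, Pb = 283/6 - (1/6)Q and Ps = 26.5 + 0.5Q; the wedge Ps − Pb = 4 gives 26.5 + 0.5Q − (283/6 - (1/6)Q) = 4, so Q' = 37.
Then Pb = 283/6 − (1/6)·37 = 41 and Ps = 26.5 + 0.5·37 = 45.
Buyers' price falls by P* − Pb = 42 − 41 = 1; sellers' price rises by Ps − P* = 45 − 42 = 3.
So producers capture 3/4 = 0.75 of each unit of subsidy.

Producer share = 0.75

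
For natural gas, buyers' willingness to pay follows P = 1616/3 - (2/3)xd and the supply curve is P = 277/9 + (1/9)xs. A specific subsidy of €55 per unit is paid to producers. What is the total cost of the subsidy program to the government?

Pre-subsidy: 1616/3 - (2/3)x = 277/9 + (1/9)x gives x* = 653 and P* = 310/3.
With the subsidy, sellers receive Ps = Pb + 55 for each unit, where Pb is the price buyers pay.
On the curves, Pb = 1616/3 - (2/3)x and Ps = 277/9 + (1/9)x; the wedge Ps − Pb = 55 gives 277/9 + (1/9)x − (1616/3 - (2/3)x) = 55, so x' = 5066/7.
Then Pb = 1616/3 − (2/3)·(5066/7) = 1180/21 and Ps = 277/9 + (1/9)·(5066/7) = 2335/21.
Government outlay = subsidy × quantity = 55 × 5066/7 = 278630/7.

Government cost = 278630/7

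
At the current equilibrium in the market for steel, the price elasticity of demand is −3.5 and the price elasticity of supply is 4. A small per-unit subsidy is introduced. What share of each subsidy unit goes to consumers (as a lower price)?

For a small subsidy around the equilibrium, the benefit split depends on the relative slopes, which at a point are proportional to the elasticities.
Buyer share = εs/(εs + |εd|) = 4/(4 + 3.5) = 8/15; seller share = |εd|/(εs + |εd|) = 7/15.

Consumer share = 8/15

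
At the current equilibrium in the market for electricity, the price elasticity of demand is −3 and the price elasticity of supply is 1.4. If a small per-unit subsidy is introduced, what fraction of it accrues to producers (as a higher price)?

For a small subsidy around the equilibrium, the benefit split depends on the relative slopes, which at a point are proportional to the elasticities.
Buyer share = εs/(εs + |εd|) = 1.4/(1.4 + 3) = 7/22; seller share = |εd|/(εs + |εd|) = 15/22.
So producers capture 15/22 of the subsidy.

Producer share = 15/22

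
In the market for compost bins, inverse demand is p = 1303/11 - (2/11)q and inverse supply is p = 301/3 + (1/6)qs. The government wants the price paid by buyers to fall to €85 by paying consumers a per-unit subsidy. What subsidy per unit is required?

Required subsidy s = €46 per unit

At a buyer price of 85, quantity demanded is 651.5 − 5.5·85 = 184.
Sellers supply 184 only when they receive ps = 301/3 + (1/6)·184 = 131.
s = ps − pb = 131 − 85 = 46.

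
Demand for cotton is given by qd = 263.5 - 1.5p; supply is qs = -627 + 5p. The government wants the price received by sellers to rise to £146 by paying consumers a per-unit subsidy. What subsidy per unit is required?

Required subsidy s = £39 per unit

At a seller price of 146, quantity supplied is -627 + 5·146 = 103.
Buyers absorb 103 only when they pay pb with 263.5 − 1.5·pb = 103, i.e. pb = 107.
s = ps − pb = 146 − 107 = 39.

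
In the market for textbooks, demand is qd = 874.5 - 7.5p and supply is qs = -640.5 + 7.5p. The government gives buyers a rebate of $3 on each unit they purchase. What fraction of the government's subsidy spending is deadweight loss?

DWL / government spending = 5/114

Pre-subsidy: 874.5 - 7.5p = -640.5 + 7.5p gives p* = 101, q* = 117.
With the rebate, buyers effectively pay pb = ps − 3, where ps is the price sellers receive.
Demand in terms of ps becomes qd = 874.5 − 7.5(ps − 3) = 897 - 7.5ps. Setting this equal to supply: 897 - 7.5ps = -640.5 + 7.5ps, so ps = 102.5.
Buyers pay pb = 102.5 − 3 = 99.5; q' = -640.5 + 7.5·102.5 = 128.25.
ΔCS = ½(117 + 128.25)(101 − 99.5) = 183.9375; ΔPS = ½(117 + 128.25)(102.5 − 101) = 183.9375.
Government spending = 3 × 128.25 = 384.75.
DWL = ½ × 3 × (128.25 − 117) = 16.875; fraction = 16.875 / 384.75 = 5/114.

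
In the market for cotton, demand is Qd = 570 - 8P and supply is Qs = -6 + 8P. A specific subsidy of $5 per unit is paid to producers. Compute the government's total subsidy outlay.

Government cost = $1510

Pre-subsidy: 570 - 8P = -6 + 8P gives P* = 36, Q* = 282.
With the subsidy, sellers receive Ps = Pb + 5 for each unit, where Pb is the price buyers pay.
Supply in terms of Pb becomes Qs = -6 + 8(Pb + 5) = 34 + 8Pb. Setting this equal to demand: 570 - 8Pb = 34 + 8Pb, so Pb = 33.5.
Sellers receive Ps = 33.5 + 5 = 38.5; Q' = 570 − 8·33.5 = 302.
Government outlay = subsidy × quantity = 5 × 302 = 1510.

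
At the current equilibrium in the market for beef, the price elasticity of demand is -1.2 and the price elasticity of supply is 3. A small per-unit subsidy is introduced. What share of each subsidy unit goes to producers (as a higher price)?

Producer share = 2/7

For a small subsidy around the equilibrium, the benefit split depends on the relative slopes, which at a point are proportional to the elasticities.
Buyer share = εs/(εs + |εd|) = 3/(3 + 1.2) = 5/7; seller share = |εd|/(εs + |εd|) = 2/7.
So producers capture 2/7 of the subsidy.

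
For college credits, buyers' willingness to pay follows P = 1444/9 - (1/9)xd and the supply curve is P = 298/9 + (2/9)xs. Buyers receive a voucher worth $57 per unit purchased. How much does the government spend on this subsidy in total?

Government cost = $31521

Pre-subsidy: 1444/9 - (1/9)x = 298/9 + (2/9)x gives x* = 382 and P* = 118.
With the rebate, buyers effectively pay Pb = Ps − 57, where Ps is the price sellers receive.
On the curves, Pb = 1444/9 - (1/9)x and Ps = 298/9 + (2/9)x; the wedge Ps − Pb = 57 gives 298/9 + (2/9)x − (1444/9 - (1/9)x) = 57, so x' = 553.
Then Pb = 1444/9 − (1/9)·553 = 99 and Ps = 298/9 + (2/9)·553 = 156.
Government outlay = subsidy × quantity = 57 × 553 = 31521.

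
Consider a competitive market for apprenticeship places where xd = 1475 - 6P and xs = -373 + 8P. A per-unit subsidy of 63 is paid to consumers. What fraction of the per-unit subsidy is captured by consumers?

Consumer share = 4/7

Pre-subsidy: 1475 - 6P = -373 + 8P gives P* = 132, x* = 683.
With the rebate, buyers effectively pay Pb = Ps − 63, where Ps is the price sellers receive.
Demand in terms of Ps becomes xd = 1475 − 6(Ps − 63) = 1853 - 6Ps. Setting this equal to supply: 1853 - 6Ps = -373 + 8Ps, so Ps = 159.
Buyers pay Pb = 159 − 63 = 96; x' = -373 + 8·159 = 899.
Buyers' price falls by P* − Pb = 132 − 96 = 36; sellers' price rises by Ps − P* = 159 − 132 = 27.
So consumers capture 36/63 = 4/7 of each unit of subsidy.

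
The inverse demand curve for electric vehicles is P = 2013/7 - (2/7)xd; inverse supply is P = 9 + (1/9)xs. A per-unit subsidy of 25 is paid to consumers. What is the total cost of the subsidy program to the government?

Pre-subsidy: 2013/7 - (2/7)x = 9 + (1/9)x gives x* = 702 and P* = 87.
With the rebate, buyers effectively pay Pb = Ps − 25, where Ps is the price sellers receive.
On the curves, Pb = 2013/7 - (2/7)x and Ps = 9 + (1/9)x; the wedge Ps − Pb = 25 gives 9 + (1/9)x − (2013/7 - (2/7)x) = 25, so x' = 765.
Then Pb = 2013/7 − (2/7)·765 = 69 and Ps = 9 + (1/9)·765 = 94.
Government outlay = subsidy × quantity = 25 × 765 = 19125.

Government cost = 19125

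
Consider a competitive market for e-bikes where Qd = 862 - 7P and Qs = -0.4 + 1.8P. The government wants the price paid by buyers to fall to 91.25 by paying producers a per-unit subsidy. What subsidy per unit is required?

At a buyer price of 91.25, quantity demanded is 862 − 7·91.25 = 223.25.
Sellers supply 223.25 only when they receive Ps with -0.4 + 1.8·Ps = 223.25, i.e. Ps = 124.25.
s = Ps − Pb = 124.25 − 91.25 = 33.

Required subsidy s = 33 per unit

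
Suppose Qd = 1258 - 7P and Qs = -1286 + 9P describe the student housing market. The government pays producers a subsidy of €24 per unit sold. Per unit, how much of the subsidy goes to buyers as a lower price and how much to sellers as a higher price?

Buyers gain €13.5 per unit; sellers gain €10.5 per unit

Pre-subsidy: 1258 - 7P = -1286 + 9P gives P* = 159, Q* = 145.
With the subsidy, sellers receive Ps = Pb + 24 for each unit, where Pb is the price buyers pay.
Supply in terms of Pb becomes Qs = -1286 + 9(Pb + 24) = -1070 + 9Pb. Setting this equal to demand: 1258 - 7Pb = -1070 + 9Pb, so Pb = 145.5.
Sellers receive Ps = 145.5 + 24 = 169.5; Q' = 1258 − 7·145.5 = 239.5.
Buyers' price falls by P* − Pb = 159 − 145.5 = 13.5; sellers' price rises by Ps − P* = 169.5 − 159 = 10.5.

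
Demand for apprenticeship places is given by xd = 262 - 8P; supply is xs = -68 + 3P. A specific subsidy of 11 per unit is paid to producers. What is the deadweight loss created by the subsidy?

Deadweight loss = 132

Pre-subsidy: 262 - 8P = -68 + 3P gives P* = 30, x* = 22.
With the subsidy, sellers receive Ps = Pb + 11 for each unit, where Pb is the price buyers pay.
Supply in terms of Pb becomes xs = -68 + 3(Pb + 11) = -35 + 3Pb. Setting this equal to demand: 262 - 8Pb = -35 + 3Pb, so Pb = 27.
Sellers receive Ps = 27 + 11 = 38; x' = 262 − 8·27 = 46.
The subsidy expands output by 46 − 22 = 24 past the efficient level; on those units the gap between marginal cost and willingness to pay runs from 0 up to 11.
DWL = ½ × 11 × 24 = 132.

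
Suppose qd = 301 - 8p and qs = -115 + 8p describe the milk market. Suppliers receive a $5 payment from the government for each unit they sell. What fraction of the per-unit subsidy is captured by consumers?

Consumer share = 0.5

Pre-subsidy: 301 - 8p = -115 + 8p gives p* = 26, q* = 93.
With the subsidy, sellers receive ps = pb + 5 for each unit, where pb is the price buyers pay.
Supply in terms of pb becomes qs = -115 + 8(pb + 5) = -75 + 8pb. Setting this equal to demand: 301 - 8pb = -75 + 8pb, so pb = 23.5.
Sellers receive ps = 23.5 + 5 = 28.5; q' = 301 − 8·23.5 = 113.
Buyers' price falls by p* − pb = 26 − 23.5 = 2.5; sellers' price rises by ps − p* = 28.5 − 26 = 2.5.
So consumers capture 2.5/5 = 0.5 of each unit of subsidy.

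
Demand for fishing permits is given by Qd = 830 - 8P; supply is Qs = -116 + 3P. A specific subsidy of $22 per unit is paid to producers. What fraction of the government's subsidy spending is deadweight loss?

Pre-subsidy: 830 - 8P = -116 + 3P gives P* = 86, Q* = 142.
With the subsidy, sellers receive Ps = Pb + 22 for each unit, where Pb is the price buyers pay.
Supply in terms of Pb becomes Qs = -116 + 3(Pb + 22) = -50 + 3Pb. Setting this equal to demand: 830 - 8Pb = -50 + 3Pb, so Pb = 80.
Sellers receive Ps = 80 + 22 = 102; Q' = 830 − 8·80 = 190.
ΔCS = ½(142 + 190)(86 − 80) = 996; ΔPS = ½(142 + 190)(102 − 86) = 2656.
Government spending = 22 × 190 = 4180.
DWL = ½ × 22 × (190 − 142) = 528; fraction = 528 / 4180 = 12/95.

DWL / government spending = 12/95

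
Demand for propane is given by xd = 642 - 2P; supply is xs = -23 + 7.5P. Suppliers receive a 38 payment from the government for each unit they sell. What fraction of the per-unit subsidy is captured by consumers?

Consumer share = 15/19

Pre-subsidy: 642 - 2P = -23 + 7.5P gives P* = 70, x* = 502.
With the subsidy, sellers receive Ps = Pb + 38 for each unit, where Pb is the price buyers pay.
Supply in terms of Pb becomes xs = -23 + 7.5(Pb + 38) = 262 + 7.5Pb. Setting this equal to demand: 642 - 2Pb = 262 + 7.5Pb, so Pb = 40.
Sellers receive Ps = 40 + 38 = 78; x' = 642 − 2·40 = 562.
Buyers' price falls by P* − Pb = 70 − 40 = 30; sellers' price rises by Ps − P* = 78 − 70 = 8.
So consumers capture 30/38 = 15/19 of each unit of subsidy.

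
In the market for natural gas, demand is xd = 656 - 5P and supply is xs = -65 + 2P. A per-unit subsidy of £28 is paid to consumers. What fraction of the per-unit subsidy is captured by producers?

Pre-subsidy: 656 - 5P = -65 + 2P gives P* = 103, x* = 141.
With the rebate, buyers effectively pay Pb = Ps − 28, where Ps is the price sellers receive.
Demand in terms of Ps becomes xd = 656 − 5(Ps − 28) = 796 - 5Ps. Setting this equal to supply: 796 - 5Ps = -65 + 2Ps, so Ps = 123.
Buyers pay Pb = 123 − 28 = 95; x' = -65 + 2·123 = 181.
Buyers' price falls by P* − Pb = 103 − 95 = 8; sellers' price rises by Ps − P* = 123 − 103 = 20.
So producers capture 20/28 = 5/7 of each unit of subsidy.

Producer share = 5/7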